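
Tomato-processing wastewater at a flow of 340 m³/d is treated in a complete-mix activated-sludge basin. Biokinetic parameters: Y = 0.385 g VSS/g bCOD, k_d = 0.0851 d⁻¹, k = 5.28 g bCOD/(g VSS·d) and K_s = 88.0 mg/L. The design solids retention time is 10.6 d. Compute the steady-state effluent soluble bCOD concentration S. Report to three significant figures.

Effluent substrate depends only on kinetics and SRT: S = K_s(1 + k_d θ_c) / [θ_c(Yk − k_d) − 1] = 88.0 × (1 + 0.0851 × 10.6) / [10.6 × (0.385 × 5.28 − 0.0851) − 1] = 167.4 / 19.65 = 8.520 mg/L.

S ≈ 8.52 mg/L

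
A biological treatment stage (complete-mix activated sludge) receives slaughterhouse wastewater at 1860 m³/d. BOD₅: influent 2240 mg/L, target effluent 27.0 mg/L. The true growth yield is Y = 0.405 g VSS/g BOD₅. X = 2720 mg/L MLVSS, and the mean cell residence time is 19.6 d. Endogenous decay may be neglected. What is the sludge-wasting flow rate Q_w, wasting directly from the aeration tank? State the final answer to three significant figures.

Q_w ≈ 613 m³/d

With k_d = 0 the design equation reduces to V = Y Q (S₀−S) θ_c / X = 0.405 × 1860 × (2240 − 27.0) × 19.6 / 2720 = 12013 m³.
With mixed-liquor wasting, θ_c = V/Q_w, so Q_w = V/θ_c = 12013/19.6 = 612.9 m³/d.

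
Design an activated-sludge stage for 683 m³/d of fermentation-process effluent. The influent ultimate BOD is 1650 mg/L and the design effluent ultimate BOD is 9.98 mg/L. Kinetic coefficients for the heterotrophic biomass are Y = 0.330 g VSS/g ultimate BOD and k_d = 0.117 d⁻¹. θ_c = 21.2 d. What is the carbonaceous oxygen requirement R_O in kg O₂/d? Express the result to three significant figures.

Y_obs = Y / (1 + k_d θ_c) = 0.330 / (1 + 0.117 × 21.2) = 0.330 / 3.480 = 0.09482.
Mass of ultimate BOD removed per day: Q(S₀ − S) = 683 × 1640 g/m³ = 1120 kg/d.
Net sludge production P_X = 0.09482 × 1120 = 106.2 kg VSS/d.
Carbonaceous O₂ demand = substrate oxidised − cell-mass equivalent = 1120 − 1.42 × 106.2 = 969.3 kg O₂/d.

R_O ≈ 969 kg O₂/d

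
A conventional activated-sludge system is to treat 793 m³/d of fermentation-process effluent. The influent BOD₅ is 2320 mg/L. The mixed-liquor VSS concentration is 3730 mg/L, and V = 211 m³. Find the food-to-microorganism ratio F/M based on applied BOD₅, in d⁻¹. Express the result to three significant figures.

F/M ≈ 2.34 d⁻¹

Food-to-microorganism ratio F/M = Q S₀ / (V X) = 793 × 2320 / (211.0 × 3730) = 2.338 d⁻¹.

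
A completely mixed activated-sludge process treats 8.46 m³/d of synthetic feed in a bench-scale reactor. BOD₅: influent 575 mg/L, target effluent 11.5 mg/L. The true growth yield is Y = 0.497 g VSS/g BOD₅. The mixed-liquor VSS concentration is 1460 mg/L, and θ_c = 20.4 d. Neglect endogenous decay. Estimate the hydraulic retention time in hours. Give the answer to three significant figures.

τ ≈ 93.9 h

Biomass mass balance (decay neglected): V·X = Y·Q·(S₀ − S)·θ_c, so V = 0.497 × 8.46 × (575 − 11.5) × 20.4 / 1460 = 33.11 m³.
HRT = V/Q = 33.11 m³ / 8.46 m³·d⁻¹ = 3.913 d × 24 = 93.92 h.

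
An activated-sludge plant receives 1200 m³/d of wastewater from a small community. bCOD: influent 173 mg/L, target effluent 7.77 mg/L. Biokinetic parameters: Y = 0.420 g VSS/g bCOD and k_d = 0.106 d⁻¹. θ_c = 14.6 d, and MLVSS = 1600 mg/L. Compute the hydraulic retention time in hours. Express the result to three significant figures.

τ ≈ 5.97 h

From the SRT design equation V = Y Q (S₀−S) θ_c / [X (1 + k_d θ_c)] = 0.420 × 1200 × (173 − 7.77) × 14.6 / [1600 × (1 + 0.106 × 14.6)] = 1.22×10^6 / 4076 = 298.3 m³.
Hydraulic retention time τ = V/Q = 298.3 / 1200 = 0.2486 d = 5.966 h.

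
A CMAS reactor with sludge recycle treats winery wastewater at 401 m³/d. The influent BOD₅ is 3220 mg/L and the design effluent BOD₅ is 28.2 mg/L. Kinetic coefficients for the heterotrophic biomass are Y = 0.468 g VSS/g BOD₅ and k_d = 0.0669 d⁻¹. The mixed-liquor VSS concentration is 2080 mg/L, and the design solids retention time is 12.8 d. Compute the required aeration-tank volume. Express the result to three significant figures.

V ≈ 1990 m³

From the SRT design equation V = Y Q (S₀−S) θ_c / [X (1 + k_d θ_c)] = 0.468 × 401 × (3220 − 28.2) × 12.8 / [2080 × (1 + 0.0669 × 12.8)] = 7.67×10^6 / 3861 = 1986 m³.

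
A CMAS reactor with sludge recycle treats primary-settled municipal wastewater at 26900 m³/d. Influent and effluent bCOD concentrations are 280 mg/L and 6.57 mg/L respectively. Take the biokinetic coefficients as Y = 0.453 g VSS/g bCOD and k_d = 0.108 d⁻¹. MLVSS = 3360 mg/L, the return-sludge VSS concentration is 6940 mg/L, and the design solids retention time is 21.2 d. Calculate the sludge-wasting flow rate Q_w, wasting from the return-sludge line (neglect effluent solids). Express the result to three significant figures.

Rearranging the biomass balance for a CMAS with decay, V = Y·Q·ΔS·θ_c / [X·(1+k_d θ_c)] = 0.453 × 26900 × (280 − 6.57) × 21.2 / [3360 × (1 + 0.108 × 21.2)] = 7.06×10^7 / 11053 = 6391 m³.
θ_c = V·X/(Q_w·X_r) when wasting from the recycle, so Q_w = V·X/(θ_c·X_r) = 6391 × 3360 / (21.2 × 6940) = 145.9 m³/d.

Q_w ≈ 146 m³/d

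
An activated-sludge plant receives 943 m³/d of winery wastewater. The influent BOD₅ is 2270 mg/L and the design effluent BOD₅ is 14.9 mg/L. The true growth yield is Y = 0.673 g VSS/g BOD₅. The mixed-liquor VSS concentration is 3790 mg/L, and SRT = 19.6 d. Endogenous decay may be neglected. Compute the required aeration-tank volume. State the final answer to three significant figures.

V ≈ 7400 m³

V·X = Y·Q·ΔS·θ_c gives V = 0.673 × 943 × (2270 − 14.9) × 19.6 / 3790 = 7401 m³.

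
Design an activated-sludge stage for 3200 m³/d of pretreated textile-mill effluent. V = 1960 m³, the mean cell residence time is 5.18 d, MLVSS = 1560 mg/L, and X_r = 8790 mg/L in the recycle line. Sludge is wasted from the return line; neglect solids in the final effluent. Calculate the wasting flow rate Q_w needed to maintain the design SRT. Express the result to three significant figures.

θ_c = V·X/(Q_w·X_r) when wasting from the recycle, so Q_w = V·X/(θ_c·X_r) = 1960 × 1560 / (5.18 × 8790) = 67.15 m³/d.

Q_w ≈ 67.2 m³/d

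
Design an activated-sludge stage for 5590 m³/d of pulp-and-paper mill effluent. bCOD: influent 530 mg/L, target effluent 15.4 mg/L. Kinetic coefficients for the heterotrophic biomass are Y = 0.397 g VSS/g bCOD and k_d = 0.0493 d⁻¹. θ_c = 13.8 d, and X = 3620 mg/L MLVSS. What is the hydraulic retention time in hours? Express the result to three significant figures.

τ ≈ 11.1 h

Rearranging the biomass balance for a CMAS with decay, V = Y·Q·ΔS·θ_c / [X·(1+k_d θ_c)] = 0.397 × 5590 × (530 − 15.4) × 13.8 / [3620 × (1 + 0.0493 × 13.8)] = 1.58×10^7 / 6083 = 2591 m³.
Hydraulic retention time τ = V/Q = 2591 / 5590 = 0.4635 d = 11.12 h.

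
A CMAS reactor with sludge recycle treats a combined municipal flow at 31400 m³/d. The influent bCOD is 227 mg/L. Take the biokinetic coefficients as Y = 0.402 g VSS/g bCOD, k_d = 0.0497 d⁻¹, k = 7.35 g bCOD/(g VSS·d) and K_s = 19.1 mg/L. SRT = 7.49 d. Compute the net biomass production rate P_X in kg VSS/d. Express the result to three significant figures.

P_X ≈ 2080 kg VSS/d

From the Monod/SRT balance for a CMAS, S = K_s·(1+k_d θ_c)/[θ_c·(Y k − k_d) − 1] = 19.1 × (1 + 0.0497 × 7.49) / [7.49 × (0.402 × 7.35 − 0.0497) − 1] = 26.21 / 20.76 = 1.263 mg/L.
Y_obs = Y / (1 + k_d θ_c) = 0.402 / (1 + 0.0497 × 7.49) = 0.402 / 1.372 = 0.2929.
Substrate removed = Q·(S₀ − S) = 31400 m³/d × (227 − 1.26) g/m³ = 7.09×10^6 g/d = 7088 kg/d.
P_X = Y_obs · Q(S₀ − S) = 0.2929 × 7088 = 2076 kg VSS/d.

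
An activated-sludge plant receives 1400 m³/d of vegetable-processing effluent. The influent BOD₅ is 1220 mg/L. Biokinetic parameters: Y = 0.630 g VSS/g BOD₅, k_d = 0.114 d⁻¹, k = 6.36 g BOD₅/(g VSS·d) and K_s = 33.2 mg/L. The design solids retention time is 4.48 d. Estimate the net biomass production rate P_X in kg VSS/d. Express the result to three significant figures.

P_X ≈ 710 kg VSS/d

Effluent substrate depends only on kinetics and SRT: S = K_s(1 + k_d θ_c) / [θ_c(Yk − k_d) − 1] = 33.2 × (1 + 0.114 × 4.48) / [4.48 × (0.630 × 6.36 − 0.114) − 1] = 50.16 / 16.44 = 3.051 mg/L.
Y_obs = Y / (1 + k_d θ_c) = 0.630 / (1 + 0.114 × 4.48) = 0.630 / 1.511 = 0.4170.
Q·(S₀ − S) = 1400 × (1220 − 3.05) × 10⁻³ = 1704 kg/d removed.
Biomass produced: P_X = Y_obs·Q·ΔS = 0.4170 × 1704 ≈ 710.5 kg VSS/d.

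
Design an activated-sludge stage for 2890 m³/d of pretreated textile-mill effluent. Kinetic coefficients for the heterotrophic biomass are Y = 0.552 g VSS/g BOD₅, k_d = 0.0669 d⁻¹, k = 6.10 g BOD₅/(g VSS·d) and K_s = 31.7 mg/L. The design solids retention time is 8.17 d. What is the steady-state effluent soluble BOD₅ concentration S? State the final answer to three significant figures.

From the Monod/SRT balance for a CMAS, S = K_s·(1+k_d θ_c)/[θ_c·(Y k − k_d) − 1] = 31.7 × (1 + 0.0669 × 8.17) / [8.17 × (0.552 × 6.10 − 0.0669) − 1] = 49.03 / 25.96 = 1.888 mg/L.

S ≈ 1.89 mg/L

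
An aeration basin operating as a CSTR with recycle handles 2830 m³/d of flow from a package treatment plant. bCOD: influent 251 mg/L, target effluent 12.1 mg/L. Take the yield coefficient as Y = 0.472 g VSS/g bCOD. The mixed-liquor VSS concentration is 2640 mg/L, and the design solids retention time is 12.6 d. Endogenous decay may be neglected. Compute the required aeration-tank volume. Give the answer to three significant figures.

V ≈ 1520 m³

V·X = Y·Q·ΔS·θ_c gives V = 0.472 × 2830 × (251 − 12.1) × 12.6 / 2640 = 1523 m³.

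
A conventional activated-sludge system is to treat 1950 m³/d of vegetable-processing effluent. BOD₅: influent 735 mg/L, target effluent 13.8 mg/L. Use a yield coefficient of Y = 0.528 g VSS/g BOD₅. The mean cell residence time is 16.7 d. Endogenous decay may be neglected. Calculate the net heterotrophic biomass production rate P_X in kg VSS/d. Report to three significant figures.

Since k_d ≈ 0, Y_obs = Y = 0.528 g VSS/g BOD₅.
Q·(S₀ − S) = 1950 × (735 − 13.8) × 10⁻³ = 1406 kg/d removed.
Net biomass production P_X = Y_obs × Q·(S₀ − S) = 0.5280 × 1406 = 742.5 kg VSS/d.

P_X ≈ 743 kg VSS/d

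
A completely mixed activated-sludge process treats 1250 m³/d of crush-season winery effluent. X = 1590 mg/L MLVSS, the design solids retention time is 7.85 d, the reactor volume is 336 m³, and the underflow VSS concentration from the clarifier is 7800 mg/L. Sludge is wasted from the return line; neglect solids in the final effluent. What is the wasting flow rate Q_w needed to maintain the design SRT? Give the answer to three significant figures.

Q_w ≈ 8.73 m³/d

Wasting from the return line (neglecting effluent solids): Q_w = V·X / (θ_c·X_r) = 336.0 × 1590 / (7.85 × 7800) = 8.725 m³/d.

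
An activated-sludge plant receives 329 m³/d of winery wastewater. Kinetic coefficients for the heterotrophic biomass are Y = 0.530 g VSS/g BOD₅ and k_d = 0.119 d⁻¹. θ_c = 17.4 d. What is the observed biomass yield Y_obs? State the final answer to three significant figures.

Y_obs ≈ 0.173 g VSS/g BOD₅

Correct the yield for decay: Y_obs = Y/(1 + k_d θ_c) = 0.530 / (1 + 0.119 × 17.4) = 0.530 / 3.071 = 0.1726.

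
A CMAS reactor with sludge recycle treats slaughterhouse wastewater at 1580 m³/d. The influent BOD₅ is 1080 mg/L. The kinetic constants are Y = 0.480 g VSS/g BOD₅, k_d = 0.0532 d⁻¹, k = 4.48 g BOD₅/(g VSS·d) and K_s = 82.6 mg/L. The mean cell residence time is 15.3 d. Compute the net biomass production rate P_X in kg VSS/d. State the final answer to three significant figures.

P_X ≈ 450 kg VSS/d

For a completely mixed reactor with recycle the Lawrence–McCarty relation gives S = K_s·(1 + k_d·θ_c) / [θ_c·(Y·k − k_d) − 1] = 82.6 × (1 + 0.0532 × 15.3) / [15.3 × (0.480 × 4.48 − 0.0532) − 1] = 149.8 / 31.09 = 4.820 mg/L.
The observed yield is Y_obs = Y/(1 + k_d·θ_c) = 0.480 / (1 + 0.0532 × 15.3) = 0.480 / 1.814 = 0.2646 g VSS per g BOD₅ removed.
Mass of BOD₅ removed per day: Q(S₀ − S) = 1580 × 1075 g/m³ = 1699 kg/d.
Net biomass production P_X = Y_obs × Q·(S₀ − S) = 0.2646 × 1699 = 449.5 kg VSS/d.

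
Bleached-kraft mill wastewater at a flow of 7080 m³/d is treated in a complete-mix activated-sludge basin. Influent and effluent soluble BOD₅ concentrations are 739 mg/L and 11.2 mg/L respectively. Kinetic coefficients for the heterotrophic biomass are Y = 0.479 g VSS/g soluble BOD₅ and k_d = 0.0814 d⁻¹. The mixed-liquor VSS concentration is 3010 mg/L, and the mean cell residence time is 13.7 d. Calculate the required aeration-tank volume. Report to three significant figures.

Rearranging the biomass balance for a CMAS with decay, V = Y·Q·ΔS·θ_c / [X·(1+k_d θ_c)] = 0.479 × 7080 × (739 − 11.2) × 13.7 / [3010 × (1 + 0.0814 × 13.7)] = 3.38×10^7 / 6367 = 5311 m³.

V ≈ 5310 m³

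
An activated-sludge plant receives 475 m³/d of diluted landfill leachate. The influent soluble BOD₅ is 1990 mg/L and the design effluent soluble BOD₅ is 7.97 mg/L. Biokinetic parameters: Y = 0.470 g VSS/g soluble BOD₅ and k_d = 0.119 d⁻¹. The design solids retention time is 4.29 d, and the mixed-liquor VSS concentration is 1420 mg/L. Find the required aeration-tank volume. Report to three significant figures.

V ≈ 885 m³

Steady-state biomass mass balance: V·X·(1 + k_d·θ_c) = Y·Q·(S₀ − S)·θ_c, so V = 0.470 × 475 × (1990 − 7.97) × 4.29 / [1420 × (1 + 0.119 × 4.29)] = 1.9×10^6 / 2145 = 885.0 m³.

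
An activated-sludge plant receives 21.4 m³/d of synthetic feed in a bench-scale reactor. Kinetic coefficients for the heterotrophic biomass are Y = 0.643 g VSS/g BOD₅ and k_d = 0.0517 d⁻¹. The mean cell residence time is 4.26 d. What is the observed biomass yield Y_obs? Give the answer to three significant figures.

Y_obs ≈ 0.527 g VSS/g BOD₅

Y_obs = Y / (1 + k_d θ_c) = 0.643 / (1 + 0.0517 × 4.26) = 0.643 / 1.220 = 0.5269.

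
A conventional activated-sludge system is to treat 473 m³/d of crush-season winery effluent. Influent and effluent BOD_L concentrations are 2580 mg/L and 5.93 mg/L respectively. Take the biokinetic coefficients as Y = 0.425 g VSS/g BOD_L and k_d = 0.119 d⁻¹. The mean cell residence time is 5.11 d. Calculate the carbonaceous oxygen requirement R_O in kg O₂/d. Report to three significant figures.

R_O ≈ 761 kg O₂/d

Y_obs = Y / (1 + k_d θ_c) = 0.425 / (1 + 0.119 × 5.11) = 0.425 / 1.608 = 0.2643.
Substrate removed = Q·(S₀ − S) = 473 m³/d × (2580 − 5.93) g/m³ = 1.22×10^6 g/d = 1218 kg/d.
Biomass synthesised: P_X = Y_obs × 1218 = 321.8 kg VSS/d.
R_O = Q·(S₀ − S) − 1.42·P_X = 1218 − 1.42 × 321.8 = 760.6 kg O₂/d.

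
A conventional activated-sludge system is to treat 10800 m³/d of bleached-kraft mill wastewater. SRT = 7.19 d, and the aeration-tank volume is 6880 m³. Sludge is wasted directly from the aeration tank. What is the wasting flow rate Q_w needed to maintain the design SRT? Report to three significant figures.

Wasting from the aeration tank: Q_w = V / θ_c = 6880 / 7.19 = 956.9 m³/d.

Q_w ≈ 957 m³/d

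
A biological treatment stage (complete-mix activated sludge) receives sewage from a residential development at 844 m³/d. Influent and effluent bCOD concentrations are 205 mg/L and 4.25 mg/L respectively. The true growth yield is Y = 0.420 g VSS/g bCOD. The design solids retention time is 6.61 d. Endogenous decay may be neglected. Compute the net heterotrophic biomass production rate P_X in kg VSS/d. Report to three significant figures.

With endogenous decay neglected, the observed yield equals the true yield: Y_obs = Y = 0.420 g VSS/g bCOD.
ΔS = 205 − 4.25 = 200.8 mg/L, so the substrate removal rate is 844 × 200.8/1000 = 169.4 kg bCOD/d.
So the net sludge growth is P_X = 0.4200 × 169.4 = 71.16 kg VSS/d.

P_X ≈ 71.2 kg VSS/d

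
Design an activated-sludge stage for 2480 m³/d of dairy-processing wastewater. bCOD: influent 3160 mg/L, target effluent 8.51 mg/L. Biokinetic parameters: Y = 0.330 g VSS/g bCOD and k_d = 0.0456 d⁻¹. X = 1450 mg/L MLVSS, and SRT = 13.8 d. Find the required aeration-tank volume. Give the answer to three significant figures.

V ≈ 15100 m³

From the SRT design equation V = Y Q (S₀−S) θ_c / [X (1 + k_d θ_c)] = 0.330 × 2480 × (3160 − 8.51) × 13.8 / [1450 × (1 + 0.0456 × 13.8)] = 3.56×10^7 / 2362 = 15066 m³.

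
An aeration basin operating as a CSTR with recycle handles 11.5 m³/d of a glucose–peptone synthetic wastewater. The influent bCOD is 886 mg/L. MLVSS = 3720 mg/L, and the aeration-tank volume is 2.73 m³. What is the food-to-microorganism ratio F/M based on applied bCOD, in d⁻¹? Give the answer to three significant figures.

F/M = Q·S₀ / (V·X) = 11.5 × 886 / (2.730 × 3720) = 1.003 g bCOD·(g VSS·d)⁻¹.

F/M ≈ 1.00 d⁻¹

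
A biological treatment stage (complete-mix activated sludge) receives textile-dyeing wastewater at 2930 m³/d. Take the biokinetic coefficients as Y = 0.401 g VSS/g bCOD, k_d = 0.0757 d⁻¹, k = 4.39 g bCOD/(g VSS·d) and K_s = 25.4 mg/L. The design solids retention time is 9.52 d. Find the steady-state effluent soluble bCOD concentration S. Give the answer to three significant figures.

S ≈ 2.91 mg/L

For a completely mixed reactor with recycle the Lawrence–McCarty relation gives S = K_s·(1 + k_d·θ_c) / [θ_c·(Y·k − k_d) − 1] = 25.4 × (1 + 0.0757 × 9.52) / [9.52 × (0.401 × 4.39 − 0.0757) − 1] = 43.70 / 15.04 = 2.906 mg/L.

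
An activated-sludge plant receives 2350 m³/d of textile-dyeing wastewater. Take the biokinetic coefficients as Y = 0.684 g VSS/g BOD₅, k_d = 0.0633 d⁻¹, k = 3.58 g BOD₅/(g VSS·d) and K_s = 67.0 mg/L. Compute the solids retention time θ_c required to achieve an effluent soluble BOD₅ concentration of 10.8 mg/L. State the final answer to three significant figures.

From 1/θ_c = Y·k·S/(K_s + S) − k_d: Y·k·S/(K_s+S) = 0.684 × 3.58 × 10.8 / (67.0 + 10.8) = 0.3399 d⁻¹.
θ_c = 1/(μ − k_d) = 1/(0.3399 − 0.0633) = 1/0.2766 = 3.615 d.

θ_c ≈ 3.62 d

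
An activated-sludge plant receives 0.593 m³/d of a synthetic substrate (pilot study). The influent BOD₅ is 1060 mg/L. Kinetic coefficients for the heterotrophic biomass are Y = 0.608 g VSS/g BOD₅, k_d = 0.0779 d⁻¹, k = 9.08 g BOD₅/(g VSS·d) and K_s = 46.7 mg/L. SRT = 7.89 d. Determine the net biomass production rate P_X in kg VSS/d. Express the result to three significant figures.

From the Monod/SRT balance for a CMAS, S = K_s·(1+k_d θ_c)/[θ_c·(Y k − k_d) − 1] = 46.7 × (1 + 0.0779 × 7.89) / [7.89 × (0.608 × 9.08 − 0.0779) − 1] = 75.40 / 41.94 = 1.798 mg/L.
Correct the yield for decay: Y_obs = Y/(1 + k_d θ_c) = 0.608 / (1 + 0.0779 × 7.89) = 0.608 / 1.615 = 0.3766.
Q·(S₀ − S) = 0.593 × (1060 − 1.80) × 10⁻³ = 0.6275 kg/d removed.
P_X = Y_obs · Q(S₀ − S) = 0.3766 × 0.6275 = 0.2363 kg VSS/d.

P_X ≈ 0.236 kg VSS/d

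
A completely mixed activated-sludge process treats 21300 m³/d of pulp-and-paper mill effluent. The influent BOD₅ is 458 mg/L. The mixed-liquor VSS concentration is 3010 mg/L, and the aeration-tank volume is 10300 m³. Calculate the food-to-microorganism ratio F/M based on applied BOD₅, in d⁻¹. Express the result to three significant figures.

F/M = Q·S₀ / (V·X) = 21300 × 458 / (10300 × 3010) = 0.3147 g BOD₅·(g VSS·d)⁻¹.

F/M ≈ 0.315 d⁻¹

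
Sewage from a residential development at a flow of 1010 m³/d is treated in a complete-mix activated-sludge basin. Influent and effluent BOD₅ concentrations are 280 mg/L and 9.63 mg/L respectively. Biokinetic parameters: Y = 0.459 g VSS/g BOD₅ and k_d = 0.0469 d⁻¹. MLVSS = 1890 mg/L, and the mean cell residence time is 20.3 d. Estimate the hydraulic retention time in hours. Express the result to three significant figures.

Rearranging the biomass balance for a CMAS with decay, V = Y·Q·ΔS·θ_c / [X·(1+k_d θ_c)] = 0.459 × 1010 × (280 − 9.63) × 20.3 / [1890 × (1 + 0.0469 × 20.3)] = 2.54×10^6 / 3689 = 689.7 m³.
HRT = V/Q = 689.7 m³ / 1010 m³·d⁻¹ = 0.6828 d × 24 = 16.39 h.

τ ≈ 16.4 h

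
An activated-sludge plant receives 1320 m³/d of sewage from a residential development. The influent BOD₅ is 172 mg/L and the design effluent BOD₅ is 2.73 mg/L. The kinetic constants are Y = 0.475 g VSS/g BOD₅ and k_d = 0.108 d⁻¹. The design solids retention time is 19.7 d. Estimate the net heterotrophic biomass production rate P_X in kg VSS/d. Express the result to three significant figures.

P_X ≈ 33.9 kg VSS/d

Correct the yield for decay: Y_obs = Y/(1 + k_d θ_c) = 0.475 / (1 + 0.108 × 19.7) = 0.475 / 3.128 = 0.1519.
Mass of BOD₅ removed per day: Q(S₀ − S) = 1320 × 169.3 g/m³ = 223.4 kg/d.
So the net sludge growth is P_X = 0.1519 × 223.4 = 33.93 kg VSS/d.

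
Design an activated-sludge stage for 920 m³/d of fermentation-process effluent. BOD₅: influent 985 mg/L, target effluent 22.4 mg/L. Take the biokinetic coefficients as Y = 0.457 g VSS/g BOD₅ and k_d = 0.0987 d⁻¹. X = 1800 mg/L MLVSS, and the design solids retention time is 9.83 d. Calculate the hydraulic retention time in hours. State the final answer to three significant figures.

Rearranging the biomass balance for a CMAS with decay, V = Y·Q·ΔS·θ_c / [X·(1+k_d θ_c)] = 0.457 × 920 × (985 − 22.4) × 9.83 / [1800 × (1 + 0.0987 × 9.83)] = 3.98×10^6 / 3546 = 1122 m³.
τ = V/Q = 1122/920 = 1.219 d, or 29.26 h.

τ ≈ 29.3 h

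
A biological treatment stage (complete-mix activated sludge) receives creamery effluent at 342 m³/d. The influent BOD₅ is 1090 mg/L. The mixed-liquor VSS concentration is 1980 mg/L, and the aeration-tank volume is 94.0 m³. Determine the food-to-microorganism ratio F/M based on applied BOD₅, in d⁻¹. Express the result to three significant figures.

Food-to-microorganism ratio F/M = Q S₀ / (V X) = 342 × 1090 / (94.00 × 1980) = 2.003 d⁻¹.

F/M ≈ 2.00 d⁻¹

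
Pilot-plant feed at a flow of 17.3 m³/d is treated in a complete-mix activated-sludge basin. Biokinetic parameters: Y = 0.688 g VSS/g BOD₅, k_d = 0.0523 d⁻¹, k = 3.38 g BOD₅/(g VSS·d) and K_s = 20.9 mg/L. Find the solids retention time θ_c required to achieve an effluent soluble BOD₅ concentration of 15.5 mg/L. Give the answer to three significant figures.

At the target effluent, Y k S/(K_s+S) = 0.688×3.38×15.5/36.40 = 0.9902 d⁻¹.
Then 1/θ_c = μ − k_d = 0.9902 − 0.0523 = 0.9379 d⁻¹, giving θ_c = 1.066 d.

θ_c ≈ 1.07 d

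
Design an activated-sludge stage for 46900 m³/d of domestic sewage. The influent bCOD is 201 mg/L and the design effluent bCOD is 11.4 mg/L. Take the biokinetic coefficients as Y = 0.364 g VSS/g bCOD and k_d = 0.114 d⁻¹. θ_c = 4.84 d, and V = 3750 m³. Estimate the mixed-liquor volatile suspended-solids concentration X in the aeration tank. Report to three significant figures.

Solving the biomass balance for X: X = Y Q (S₀−S) θ_c / [V (1+k_d θ_c)] = 0.364 × 46900 × (201 − 11.4) × 4.84 / [3750 × (1 + 0.114 × 4.84)] = 2692 mg/L.

X ≈ 2690 mg/L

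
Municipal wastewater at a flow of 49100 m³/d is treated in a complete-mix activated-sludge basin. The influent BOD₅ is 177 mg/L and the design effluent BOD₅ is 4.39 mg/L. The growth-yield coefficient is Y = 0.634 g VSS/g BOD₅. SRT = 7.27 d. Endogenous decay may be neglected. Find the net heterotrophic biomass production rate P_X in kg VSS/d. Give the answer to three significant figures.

Since k_d ≈ 0, Y_obs = Y = 0.634 g VSS/g BOD₅.
Mass of BOD₅ removed per day: Q(S₀ − S) = 49100 × 172.6 g/m³ = 8475 kg/d.
P_X = Y_obs · Q(S₀ − S) = 0.6340 × 8475 = 5373 kg VSS/d.

P_X ≈ 5370 kg VSS/d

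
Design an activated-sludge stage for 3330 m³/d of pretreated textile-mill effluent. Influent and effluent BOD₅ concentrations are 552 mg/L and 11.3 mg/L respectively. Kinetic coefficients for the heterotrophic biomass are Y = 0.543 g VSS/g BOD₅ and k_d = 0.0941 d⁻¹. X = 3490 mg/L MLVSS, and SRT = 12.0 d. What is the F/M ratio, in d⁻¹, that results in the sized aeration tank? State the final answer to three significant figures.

From the SRT design equation V = Y Q (S₀−S) θ_c / [X (1 + k_d θ_c)] = 0.543 × 3330 × (552 − 11.3) × 12.0 / [3490 × (1 + 0.0941 × 12.0)] = 1.17×10^7 / 7431 = 1579 m³.
Food-to-microorganism ratio F/M = Q S₀ / (V X) = 3330 × 552 / (1579 × 3490) = 0.3336 d⁻¹.

F/M ≈ 0.334 d⁻¹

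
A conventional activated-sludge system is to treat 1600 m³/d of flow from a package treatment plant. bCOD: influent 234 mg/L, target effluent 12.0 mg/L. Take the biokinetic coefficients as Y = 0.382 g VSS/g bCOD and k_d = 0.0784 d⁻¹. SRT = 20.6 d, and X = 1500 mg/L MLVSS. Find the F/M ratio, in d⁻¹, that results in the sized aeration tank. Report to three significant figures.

F/M ≈ 0.350 d⁻¹

Steady-state biomass mass balance: V·X·(1 + k_d·θ_c) = Y·Q·(S₀ − S)·θ_c, so V = 0.382 × 1600 × (234 − 12.0) × 20.6 / [1500 × (1 + 0.0784 × 20.6)] = 2.8×10^6 / 3923 = 712.6 m³.
F/M = applied load / biomass = Q·S₀/(V·X) = 1600 × 234 / (712.6 × 1500) = 0.3503 d⁻¹.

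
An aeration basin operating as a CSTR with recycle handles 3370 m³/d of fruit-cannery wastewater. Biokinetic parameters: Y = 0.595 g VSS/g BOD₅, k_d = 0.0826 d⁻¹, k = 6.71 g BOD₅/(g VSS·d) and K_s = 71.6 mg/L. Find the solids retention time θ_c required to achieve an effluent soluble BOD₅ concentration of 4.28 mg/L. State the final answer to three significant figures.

θ_c ≈ 7.01 d

From 1/θ_c = Y·k·S/(K_s + S) − k_d: Y·k·S/(K_s+S) = 0.595 × 6.71 × 4.28 / (71.6 + 4.28) = 0.2252 d⁻¹.
Then 1/θ_c = μ − k_d = 0.2252 − 0.0826 = 0.1426 d⁻¹, giving θ_c = 7.013 d.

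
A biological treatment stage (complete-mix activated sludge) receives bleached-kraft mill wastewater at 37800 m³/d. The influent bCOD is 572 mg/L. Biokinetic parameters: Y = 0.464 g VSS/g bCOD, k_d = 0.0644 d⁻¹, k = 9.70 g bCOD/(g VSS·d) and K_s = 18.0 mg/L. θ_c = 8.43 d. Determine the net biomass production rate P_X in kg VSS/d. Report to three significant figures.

P_X ≈ 6490 kg VSS/d

Effluent substrate depends only on kinetics and SRT: S = K_s(1 + k_d θ_c) / [θ_c(Yk − k_d) − 1] = 18.0 × (1 + 0.0644 × 8.43) / [8.43 × (0.464 × 9.70 − 0.0644) − 1] = 27.77 / 36.40 = 0.7630 mg/L.
Correct the yield for decay: Y_obs = Y/(1 + k_d θ_c) = 0.464 / (1 + 0.0644 × 8.43) = 0.464 / 1.543 = 0.3007.
ΔS = 572 − 0.763 = 571.2 mg/L, so the substrate removal rate is 37800 × 571.2/1000 = 21593 kg bCOD/d.
Biomass produced: P_X = Y_obs·Q·ΔS = 0.3007 × 21593 ≈ 6494 kg VSS/d.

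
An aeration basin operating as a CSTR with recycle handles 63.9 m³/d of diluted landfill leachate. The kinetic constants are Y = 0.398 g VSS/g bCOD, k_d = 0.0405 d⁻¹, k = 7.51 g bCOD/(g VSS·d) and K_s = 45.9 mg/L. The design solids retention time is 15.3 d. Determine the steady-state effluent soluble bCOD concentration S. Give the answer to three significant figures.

S ≈ 1.69 mg/L

Effluent substrate depends only on kinetics and SRT: S = K_s(1 + k_d θ_c) / [θ_c(Yk − k_d) − 1] = 45.9 × (1 + 0.0405 × 15.3) / [15.3 × (0.398 × 7.51 − 0.0405) − 1] = 74.34 / 44.11 = 1.685 mg/L.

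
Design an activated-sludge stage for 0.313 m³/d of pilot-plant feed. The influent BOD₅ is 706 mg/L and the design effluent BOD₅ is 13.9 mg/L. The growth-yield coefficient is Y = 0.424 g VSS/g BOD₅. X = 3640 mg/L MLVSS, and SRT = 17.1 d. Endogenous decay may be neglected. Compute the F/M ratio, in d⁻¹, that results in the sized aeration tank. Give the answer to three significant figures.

With k_d = 0 the design equation reduces to V = Y Q (S₀−S) θ_c / X = 0.424 × 0.313 × (706 − 13.9) × 17.1 / 3640 = 0.4315 m³.
Food-to-microorganism ratio F/M = Q S₀ / (V X) = 0.313 × 706 / (0.4315 × 3640) = 0.1407 d⁻¹.

F/M ≈ 0.141 d⁻¹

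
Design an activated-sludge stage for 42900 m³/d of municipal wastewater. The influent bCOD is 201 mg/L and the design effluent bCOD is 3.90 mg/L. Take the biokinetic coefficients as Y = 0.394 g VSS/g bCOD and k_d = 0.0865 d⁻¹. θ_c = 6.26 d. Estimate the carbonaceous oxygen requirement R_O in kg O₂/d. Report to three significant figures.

R_O ≈ 5390 kg O₂/d

Y_obs = Y / (1 + k_d θ_c) = 0.394 / (1 + 0.0865 × 6.26) = 0.394 / 1.541 = 0.2556.
Q·(S₀ − S) = 42900 × (201 − 3.90) × 10⁻³ = 8456 kg/d removed.
Net sludge production P_X = 0.2556 × 8456 = 2161 kg VSS/d.
R_O = Q·ΔS − 1.42 P_X = 8456 − 3069 = 5387 kg O₂/d.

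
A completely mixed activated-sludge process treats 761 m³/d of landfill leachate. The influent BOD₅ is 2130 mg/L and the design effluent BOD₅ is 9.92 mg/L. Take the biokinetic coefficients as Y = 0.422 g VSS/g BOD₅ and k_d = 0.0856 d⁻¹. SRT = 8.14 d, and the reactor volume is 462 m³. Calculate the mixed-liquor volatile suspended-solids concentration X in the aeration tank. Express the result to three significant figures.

X ≈ 7070 mg/L

From V·X·(1 + k_d·θ_c) = Y·Q·(S₀ − S)·θ_c: X = 0.422 × 761 × (2130 − 9.92) × 8.14 / [462 × (1 + 0.0856 × 8.14)] = 7070 mg/L.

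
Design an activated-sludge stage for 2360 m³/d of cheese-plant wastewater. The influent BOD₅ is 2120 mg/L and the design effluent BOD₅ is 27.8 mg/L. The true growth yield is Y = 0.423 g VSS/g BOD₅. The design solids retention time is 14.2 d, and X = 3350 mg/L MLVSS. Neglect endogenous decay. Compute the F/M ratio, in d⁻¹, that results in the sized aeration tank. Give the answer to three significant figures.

With k_d = 0 the design equation reduces to V = Y Q (S₀−S) θ_c / X = 0.423 × 2360 × (2120 − 27.8) × 14.2 / 3350 = 8853 m³.
F/M = applied load / biomass = Q·S₀/(V·X) = 2360 × 2120 / (8853 × 3350) = 0.1687 d⁻¹.

F/M ≈ 0.169 d⁻¹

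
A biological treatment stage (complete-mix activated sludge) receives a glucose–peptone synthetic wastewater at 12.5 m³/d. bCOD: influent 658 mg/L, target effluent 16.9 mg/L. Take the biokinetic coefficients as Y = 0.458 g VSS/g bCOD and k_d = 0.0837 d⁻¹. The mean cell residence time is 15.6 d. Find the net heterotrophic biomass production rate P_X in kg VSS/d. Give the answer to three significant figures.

Y_obs = Y / (1 + k_d θ_c) = 0.458 / (1 + 0.0837 × 15.6) = 0.458 / 2.306 = 0.1986.
ΔS = 658 − 16.9 = 641.1 mg/L, so the substrate removal rate is 12.5 × 641.1/1000 = 8.014 kg bCOD/d.
Net biomass production P_X = Y_obs × Q·(S₀ − S) = 0.1986 × 8.014 = 1.592 kg VSS/d.

P_X ≈ 1.59 kg VSS/d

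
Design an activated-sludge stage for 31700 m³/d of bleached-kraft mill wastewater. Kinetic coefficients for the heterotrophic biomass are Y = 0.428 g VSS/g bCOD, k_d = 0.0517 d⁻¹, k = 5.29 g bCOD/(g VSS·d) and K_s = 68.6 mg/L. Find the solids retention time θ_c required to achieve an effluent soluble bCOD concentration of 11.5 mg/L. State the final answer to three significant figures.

θ_c ≈ 3.66 d

Specific growth rate at S = 11.5 mg/L: μ = YkS/(K_s+S) = 0.428·5.29·11.5/(68.6+11.5) = 0.3251 d⁻¹.
Then 1/θ_c = μ − k_d = 0.3251 − 0.0517 = 0.2734 d⁻¹, giving θ_c = 3.658 d.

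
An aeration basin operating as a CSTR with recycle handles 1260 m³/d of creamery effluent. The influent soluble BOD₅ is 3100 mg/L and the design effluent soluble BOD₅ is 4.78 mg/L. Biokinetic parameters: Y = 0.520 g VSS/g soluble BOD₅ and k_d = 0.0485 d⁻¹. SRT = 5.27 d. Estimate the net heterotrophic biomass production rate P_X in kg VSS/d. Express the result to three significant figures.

P_X ≈ 1620 kg VSS/d

Correct the yield for decay: Y_obs = Y/(1 + k_d θ_c) = 0.520 / (1 + 0.0485 × 5.27) = 0.520 / 1.256 = 0.4141.
ΔS = 3100 − 4.78 = 3095 mg/L, so the substrate removal rate is 1260 × 3095/1000 = 3900 kg soluble BOD₅/d.
Net biomass production P_X = Y_obs × Q·(S₀ − S) = 0.4141 × 3900 = 1615 kg VSS/d.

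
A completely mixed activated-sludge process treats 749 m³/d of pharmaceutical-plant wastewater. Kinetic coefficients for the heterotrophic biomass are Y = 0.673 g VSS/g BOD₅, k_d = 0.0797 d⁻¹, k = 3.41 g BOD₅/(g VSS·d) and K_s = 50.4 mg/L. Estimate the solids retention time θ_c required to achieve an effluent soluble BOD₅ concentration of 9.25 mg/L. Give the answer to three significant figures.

Specific growth rate at S = 9.25 mg/L: μ = YkS/(K_s+S) = 0.673·3.41·9.25/(50.4+9.25) = 0.3559 d⁻¹.
1/θ_c = 0.3559 − 0.0797 = 0.2762 d⁻¹, so θ_c = 3.621 d.

θ_c ≈ 3.62 d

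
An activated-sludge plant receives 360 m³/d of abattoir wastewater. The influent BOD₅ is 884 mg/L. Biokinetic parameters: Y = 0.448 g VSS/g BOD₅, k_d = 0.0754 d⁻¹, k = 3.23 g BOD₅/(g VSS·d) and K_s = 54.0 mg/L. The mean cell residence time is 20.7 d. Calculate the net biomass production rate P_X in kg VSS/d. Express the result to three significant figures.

Effluent substrate depends only on kinetics and SRT: S = K_s(1 + k_d θ_c) / [θ_c(Yk − k_d) − 1] = 54.0 × (1 + 0.0754 × 20.7) / [20.7 × (0.448 × 3.23 − 0.0754) − 1] = 138.3 / 27.39 = 5.048 mg/L.
Y_obs = Y / (1 + k_d θ_c) = 0.448 / (1 + 0.0754 × 20.7) = 0.448 / 2.561 = 0.1749.
Q·(S₀ − S) = 360 × (884 − 5.05) × 10⁻³ = 316.4 kg/d removed.
So the net sludge growth is P_X = 0.1749 × 316.4 = 55.36 kg VSS/d.

P_X ≈ 55.4 kg VSS/d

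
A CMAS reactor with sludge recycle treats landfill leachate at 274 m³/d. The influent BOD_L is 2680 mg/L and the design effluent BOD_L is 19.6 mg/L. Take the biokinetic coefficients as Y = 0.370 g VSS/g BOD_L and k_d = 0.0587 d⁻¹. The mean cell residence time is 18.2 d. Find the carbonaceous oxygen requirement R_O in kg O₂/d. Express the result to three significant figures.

Correct the yield for decay: Y_obs = Y/(1 + k_d θ_c) = 0.370 / (1 + 0.0587 × 18.2) = 0.370 / 2.068 = 0.1789.
ΔS = 2680 − 19.6 = 2660 mg/L, so the substrate removal rate is 274 × 2660/1000 = 728.9 kg BOD_L/d.
P_X = Y_obs·Q·(S₀ − S) = 0.1789 × 728.9 = 130.4 kg VSS/d.
Carbonaceous O₂ demand = substrate oxidised − cell-mass equivalent = 728.9 − 1.42 × 130.4 = 543.8 kg O₂/d.

R_O ≈ 544 kg O₂/d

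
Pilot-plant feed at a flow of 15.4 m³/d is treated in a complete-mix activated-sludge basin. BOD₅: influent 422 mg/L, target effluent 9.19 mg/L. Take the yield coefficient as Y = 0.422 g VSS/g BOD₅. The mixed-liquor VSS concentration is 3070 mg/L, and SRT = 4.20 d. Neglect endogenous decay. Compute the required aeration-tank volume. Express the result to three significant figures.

V ≈ 3.67 m³

Biomass mass balance (decay neglected): V·X = Y·Q·(S₀ − S)·θ_c, so V = 0.422 × 15.4 × (422 − 9.19) × 4.20 / 3070 = 3.670 m³.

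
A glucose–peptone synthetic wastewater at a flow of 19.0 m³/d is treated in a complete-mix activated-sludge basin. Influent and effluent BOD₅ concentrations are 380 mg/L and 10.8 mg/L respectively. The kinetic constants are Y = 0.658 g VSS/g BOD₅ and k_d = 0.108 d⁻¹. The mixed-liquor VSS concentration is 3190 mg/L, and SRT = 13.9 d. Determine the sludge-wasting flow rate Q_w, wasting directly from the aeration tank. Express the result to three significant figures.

Steady-state biomass mass balance: V·X·(1 + k_d·θ_c) = Y·Q·(S₀ − S)·θ_c, so V = 0.658 × 19.0 × (380 − 10.8) × 13.9 / [3190 × (1 + 0.108 × 13.9)] = 6.42×10^4 / 7979 = 8.041 m³.
For wasting at MLVSS concentration, Q_w = V/θ_c = 8.041/13.9 = 0.5785 m³/d.

Q_w ≈ 0.578 m³/d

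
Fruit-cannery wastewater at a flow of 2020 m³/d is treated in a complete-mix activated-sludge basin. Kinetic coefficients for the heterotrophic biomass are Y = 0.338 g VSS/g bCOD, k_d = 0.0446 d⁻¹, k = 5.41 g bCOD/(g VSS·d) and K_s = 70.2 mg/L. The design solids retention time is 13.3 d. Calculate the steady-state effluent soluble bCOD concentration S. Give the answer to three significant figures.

S ≈ 4.92 mg/L

From the Monod/SRT balance for a CMAS, S = K_s·(1+k_d θ_c)/[θ_c·(Y k − k_d) − 1] = 70.2 × (1 + 0.0446 × 13.3) / [13.3 × (0.338 × 5.41 − 0.0446) − 1] = 111.8 / 22.73 = 4.921 mg/L.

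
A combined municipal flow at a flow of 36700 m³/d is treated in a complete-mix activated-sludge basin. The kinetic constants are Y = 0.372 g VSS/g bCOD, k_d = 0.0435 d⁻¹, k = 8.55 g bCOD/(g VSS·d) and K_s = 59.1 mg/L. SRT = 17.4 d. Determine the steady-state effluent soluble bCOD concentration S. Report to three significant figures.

S ≈ 1.94 mg/L

For a completely mixed reactor with recycle the Lawrence–McCarty relation gives S = K_s·(1 + k_d·θ_c) / [θ_c·(Y·k − k_d) − 1] = 59.1 × (1 + 0.0435 × 17.4) / [17.4 × (0.372 × 8.55 − 0.0435) − 1] = 103.8 / 53.59 = 1.938 mg/L.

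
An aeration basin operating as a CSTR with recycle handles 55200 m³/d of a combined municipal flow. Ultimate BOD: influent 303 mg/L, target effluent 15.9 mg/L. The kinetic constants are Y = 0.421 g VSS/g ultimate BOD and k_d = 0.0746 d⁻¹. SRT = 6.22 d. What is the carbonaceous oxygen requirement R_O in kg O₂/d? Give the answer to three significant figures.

R_O ≈ 9380 kg O₂/d

Correct the yield for decay: Y_obs = Y/(1 + k_d θ_c) = 0.421 / (1 + 0.0746 × 6.22) = 0.421 / 1.464 = 0.2876.
Q·(S₀ − S) = 55200 × (303 − 15.9) × 10⁻³ = 15848 kg/d removed.
Biomass synthesised: P_X = Y_obs × 15848 = 4557 kg VSS/d.
R_O = Q·(S₀ − S) − 1.42·P_X = 15848 − 1.42 × 4557 = 9377 kg O₂/d.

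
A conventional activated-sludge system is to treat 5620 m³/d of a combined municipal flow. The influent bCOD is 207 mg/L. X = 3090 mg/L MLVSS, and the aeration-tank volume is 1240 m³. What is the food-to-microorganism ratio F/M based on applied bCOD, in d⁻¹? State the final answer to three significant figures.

Food-to-microorganism ratio F/M = Q S₀ / (V X) = 5620 × 207 / (1240 × 3090) = 0.3036 d⁻¹.

F/M ≈ 0.304 d⁻¹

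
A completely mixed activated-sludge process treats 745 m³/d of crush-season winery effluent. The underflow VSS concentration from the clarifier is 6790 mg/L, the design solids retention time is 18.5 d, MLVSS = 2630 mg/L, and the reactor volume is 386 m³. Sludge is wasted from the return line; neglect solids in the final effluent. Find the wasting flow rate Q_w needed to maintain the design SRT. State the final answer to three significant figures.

Wasting from the return line (neglecting effluent solids): Q_w = V·X / (θ_c·X_r) = 386.0 × 2630 / (18.5 × 6790) = 8.082 m³/d.

Q_w ≈ 8.08 m³/d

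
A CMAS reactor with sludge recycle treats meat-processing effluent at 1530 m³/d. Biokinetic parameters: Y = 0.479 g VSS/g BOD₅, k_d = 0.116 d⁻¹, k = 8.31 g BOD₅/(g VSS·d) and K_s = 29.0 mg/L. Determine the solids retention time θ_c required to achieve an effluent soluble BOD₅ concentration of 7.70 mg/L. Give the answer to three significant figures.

Specific growth rate at S = 7.70 mg/L: μ = YkS/(K_s+S) = 0.479·8.31·7.70/(29.0+7.70) = 0.8351 d⁻¹.
1/θ_c = 0.8351 − 0.116 = 0.7191 d⁻¹, so θ_c = 1.391 d.

θ_c ≈ 1.39 d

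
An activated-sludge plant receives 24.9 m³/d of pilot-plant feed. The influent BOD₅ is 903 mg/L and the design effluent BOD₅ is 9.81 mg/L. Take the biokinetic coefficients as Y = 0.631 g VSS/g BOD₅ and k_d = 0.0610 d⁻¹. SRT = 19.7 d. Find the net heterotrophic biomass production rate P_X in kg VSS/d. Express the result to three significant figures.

Observed yield with endogenous decay: Y_obs = Y / (1 + k_d·θ_c) = 0.631 / (1 + 0.0610 × 19.7) = 0.631 / 2.202 = 0.2866 g VSS/g BOD₅.
ΔS = 903 − 9.81 = 893.2 mg/L, so the substrate removal rate is 24.9 × 893.2/1000 = 22.24 kg BOD₅/d.
P_X = Y_obs · Q(S₀ − S) = 0.2866 × 22.24 = 6.374 kg VSS/d.

P_X ≈ 6.37 kg VSS/d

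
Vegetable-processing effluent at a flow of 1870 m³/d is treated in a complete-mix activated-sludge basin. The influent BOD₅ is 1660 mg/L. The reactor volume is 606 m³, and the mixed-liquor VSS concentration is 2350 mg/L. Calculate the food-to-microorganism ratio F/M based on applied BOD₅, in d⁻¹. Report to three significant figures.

F/M ≈ 2.18 d⁻¹

F/M = applied load / biomass = Q·S₀/(V·X) = 1870 × 1660 / (606.0 × 2350) = 2.180 d⁻¹.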